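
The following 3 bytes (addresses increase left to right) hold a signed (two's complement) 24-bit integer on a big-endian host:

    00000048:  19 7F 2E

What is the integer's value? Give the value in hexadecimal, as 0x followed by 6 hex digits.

0x197F2E

Big-endian: lowest address holds the most-significant byte.
The bytes are already most-significant first: 0x197F2E.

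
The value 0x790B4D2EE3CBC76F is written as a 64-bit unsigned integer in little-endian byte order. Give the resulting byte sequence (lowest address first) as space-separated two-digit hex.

Split into bytes (most-significant first): 79 0B 4D 2E E3 CB C7 6F.
In little-endian order the low byte comes first in memory.
So at ascending addresses the bytes are 6F C7 CB E3 2E 4D 0B 79.

6F C7 CB E3 2E 4D 0B 79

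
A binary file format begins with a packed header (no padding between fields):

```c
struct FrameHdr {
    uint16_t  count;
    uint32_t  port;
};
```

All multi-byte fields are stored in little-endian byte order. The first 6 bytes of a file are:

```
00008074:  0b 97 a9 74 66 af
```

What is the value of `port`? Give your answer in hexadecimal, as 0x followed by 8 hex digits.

0xAF6674A9

`port` follows `count` (2 bytes), so it starts at byte offset 2 and occupies 4 bytes.
Bytes at offsets 2..5: A9 74 66 AF.
In little-endian order the low byte comes first in memory.
Reassemble most-significant byte first: AF 66 74 A9 → 0xAF6674A9.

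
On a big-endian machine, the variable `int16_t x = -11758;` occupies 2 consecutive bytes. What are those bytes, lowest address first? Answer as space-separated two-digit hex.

Two's complement of -11758 in 16 bits: 11758 = 0x2DEE; invert → 0xD211; add 1 → 0xD212.
Split into bytes (most-significant first): D2 12.
In big-endian order the high byte comes first in memory.
So the memory order matches the most-significant-first order: D2 12.

D2 12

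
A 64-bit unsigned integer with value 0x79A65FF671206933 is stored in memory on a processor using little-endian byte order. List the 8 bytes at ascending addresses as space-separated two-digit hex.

33 69 20 71 F6 5F A6 79

Split into bytes (most-significant first): 79 A6 5F F6 71 20 69 33.
Little-endian stores the least-significant byte at the lowest address.
So at ascending addresses the bytes are 33 69 20 71 F6 5F A6 79.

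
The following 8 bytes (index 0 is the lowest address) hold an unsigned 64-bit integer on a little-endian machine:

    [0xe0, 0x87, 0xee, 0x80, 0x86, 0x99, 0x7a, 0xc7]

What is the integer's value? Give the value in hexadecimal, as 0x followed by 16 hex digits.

In little-endian order the low byte comes first in memory.
Reassemble most-significant byte first: C7 7A 99 86 80 EE 87 E0 → 0xC77A998680EE87E0.

0xC77A998680EE87E0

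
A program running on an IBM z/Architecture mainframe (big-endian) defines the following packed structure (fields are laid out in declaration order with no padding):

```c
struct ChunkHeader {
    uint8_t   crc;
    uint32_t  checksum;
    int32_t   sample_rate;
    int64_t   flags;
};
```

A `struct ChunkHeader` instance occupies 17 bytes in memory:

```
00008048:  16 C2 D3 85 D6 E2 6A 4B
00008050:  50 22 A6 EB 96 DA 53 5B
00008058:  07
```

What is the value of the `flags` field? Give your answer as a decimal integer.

`flags` follows `crc` (1 B), `checksum` (4 B), `sample_rate` (4 B), so it starts at offset 1 + 4 + 4 = 9 and occupies 8 bytes.
Bytes at offsets 9..16: 22 A6 EB 96 DA 53 5B 07.
In big-endian order the high byte comes first in memory.
The bytes are already most-significant first: 0x22A6EB96DA535B07.
0x22A6EB96DA535B07 = 2496942076564036359.

2496942076564036359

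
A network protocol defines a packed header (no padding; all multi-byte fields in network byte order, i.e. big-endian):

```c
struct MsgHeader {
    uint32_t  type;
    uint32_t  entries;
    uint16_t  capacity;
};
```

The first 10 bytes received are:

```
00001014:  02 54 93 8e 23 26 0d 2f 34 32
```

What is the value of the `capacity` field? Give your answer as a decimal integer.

`capacity` follows `type` (4 B), `entries` (4 B), so it starts at offset 4 + 4 = 8 and occupies 2 bytes.
Bytes at offsets 8..9: 34 32.
In big-endian order the high byte comes first in memory.
The bytes are already most-significant first: 0x3432.
0x3432 = 13362.

13362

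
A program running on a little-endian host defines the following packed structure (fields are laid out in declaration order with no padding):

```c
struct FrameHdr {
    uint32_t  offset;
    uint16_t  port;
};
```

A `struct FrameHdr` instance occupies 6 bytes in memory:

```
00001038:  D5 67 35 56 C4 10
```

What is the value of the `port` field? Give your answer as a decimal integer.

`port` follows `offset` (4 bytes), so it starts at byte offset 4 and occupies 2 bytes.
Bytes at offsets 4..5: C4 10.
Little-endian stores the least-significant byte at the lowest address.
Reassemble most-significant byte first: 10 C4 → 0x10C4.
0x10C4 = 4292.

4292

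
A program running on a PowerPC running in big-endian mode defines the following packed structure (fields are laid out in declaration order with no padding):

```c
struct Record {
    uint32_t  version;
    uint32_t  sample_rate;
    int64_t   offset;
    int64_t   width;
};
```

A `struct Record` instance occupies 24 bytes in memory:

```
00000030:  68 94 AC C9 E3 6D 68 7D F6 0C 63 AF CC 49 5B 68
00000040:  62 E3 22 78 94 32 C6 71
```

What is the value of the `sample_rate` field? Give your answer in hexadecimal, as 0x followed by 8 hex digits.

0xE36D687D

`sample_rate` follows `version` (4 bytes), so it starts at byte offset 4 and occupies 4 bytes.
Bytes at offsets 4..7: E3 6D 68 7D.
In big-endian order the high byte comes first in memory.
The bytes are already most-significant first: 0xE36D687D.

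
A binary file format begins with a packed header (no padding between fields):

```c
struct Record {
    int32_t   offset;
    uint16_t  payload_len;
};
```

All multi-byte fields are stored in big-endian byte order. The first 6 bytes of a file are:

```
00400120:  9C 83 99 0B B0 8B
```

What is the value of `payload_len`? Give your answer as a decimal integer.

45195

`payload_len` follows `offset` (4 bytes), so it starts at byte offset 4 and occupies 2 bytes.
Bytes at offsets 4..5: B0 8B.
Big-endian: lowest address holds the most-significant byte.
The bytes are already most-significant first: 0xB08B.
0xB08B = 45195.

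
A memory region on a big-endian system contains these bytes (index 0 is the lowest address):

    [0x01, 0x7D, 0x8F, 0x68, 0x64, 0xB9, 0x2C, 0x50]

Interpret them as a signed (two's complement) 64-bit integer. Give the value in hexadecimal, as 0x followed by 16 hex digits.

Big-endian: lowest address holds the most-significant byte.
The bytes are already most-significant first: 0x017D8F6864B92C50.

0x017D8F6864B92C50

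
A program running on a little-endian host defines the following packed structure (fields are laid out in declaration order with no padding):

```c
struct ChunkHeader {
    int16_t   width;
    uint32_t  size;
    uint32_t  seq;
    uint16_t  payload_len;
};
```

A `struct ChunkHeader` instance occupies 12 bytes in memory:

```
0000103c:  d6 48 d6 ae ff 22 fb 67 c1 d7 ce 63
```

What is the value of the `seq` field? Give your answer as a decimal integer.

`seq` follows `width` (2 B), `size` (4 B), so it starts at offset 2 + 4 = 6 and occupies 4 bytes.
Bytes at offsets 6..9: FB 67 C1 D7.
Little-endian: lowest address holds the least-significant byte.
Reassemble most-significant byte first: D7 C1 67 FB → 0xD7C167FB.
0xD7C167FB = 3619776507.

3619776507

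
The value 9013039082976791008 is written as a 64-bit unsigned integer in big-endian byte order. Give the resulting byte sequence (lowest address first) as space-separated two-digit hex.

9013039082976791008 in hexadecimal, padded to 64 bits, is 0x7D14BF4AF78B49E0.
Split into bytes (most-significant first): 7D 14 BF 4A F7 8B 49 E0.
Big-endian stores the most-significant byte at the lowest address.
So the memory order matches the most-significant-first order: 7D 14 BF 4A F7 8B 49 E0.

7D 14 BF 4A F7 8B 49 E0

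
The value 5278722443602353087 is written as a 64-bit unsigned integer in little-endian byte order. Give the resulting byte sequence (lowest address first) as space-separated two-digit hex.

5278722443602353087 in hexadecimal, padded to 64 bits, is 0x4941CA1836CCDBBF.
Split into bytes (most-significant first): 49 41 CA 18 36 CC DB BF.
In little-endian order the low byte comes first in memory.
So at ascending addresses the bytes are BF DB CC 36 18 CA 41 49.

BF DB CC 36 18 CA 41 49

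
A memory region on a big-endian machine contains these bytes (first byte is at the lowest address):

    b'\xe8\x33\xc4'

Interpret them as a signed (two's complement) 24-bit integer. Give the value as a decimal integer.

-1559612

Big-endian: lowest address holds the most-significant byte.
The bytes are already most-significant first: 0xE833C4.
Top bit is set, so as a signed 24-bit value this is 0xE833C4 − 2^24 = -1559612.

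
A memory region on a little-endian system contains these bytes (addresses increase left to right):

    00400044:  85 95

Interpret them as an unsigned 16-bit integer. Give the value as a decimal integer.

Little-endian: lowest address holds the least-significant byte.
Reassemble most-significant byte first: 95 85 → 0x9585.
0x9585 = 38277.

38277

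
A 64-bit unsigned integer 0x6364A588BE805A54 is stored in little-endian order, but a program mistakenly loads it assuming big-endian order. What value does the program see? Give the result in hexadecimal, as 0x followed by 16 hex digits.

Stored little-endian, the bytes at ascending addresses are 54 5A 80 BE 88 A5 64 63.
Read back as big-endian, the last byte is least significant, giving 0x545A80BE88A56463.

0x545A80BE88A56463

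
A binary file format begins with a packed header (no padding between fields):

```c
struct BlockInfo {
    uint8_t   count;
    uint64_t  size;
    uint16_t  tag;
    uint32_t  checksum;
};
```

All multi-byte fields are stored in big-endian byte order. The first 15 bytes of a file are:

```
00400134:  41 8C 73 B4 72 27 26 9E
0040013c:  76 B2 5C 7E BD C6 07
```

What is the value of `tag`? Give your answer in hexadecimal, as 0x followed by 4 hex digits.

`tag` follows `count` (1 B), `size` (8 B), so it starts at offset 1 + 8 = 9 and occupies 2 bytes.
Bytes at offsets 9..10: B2 5C.
In big-endian order the high byte comes first in memory.
The bytes are already most-significant first: 0xB25C.

0xB25C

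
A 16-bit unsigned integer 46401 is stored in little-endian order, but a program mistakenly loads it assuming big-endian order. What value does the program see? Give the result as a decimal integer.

16821

46401 in 16-bit hexadecimal is 0xB541.
Stored little-endian, the bytes at ascending addresses are 41 B5.
Read back as big-endian, the last byte is least significant, giving 0x41B5.
0x41B5 = 16821.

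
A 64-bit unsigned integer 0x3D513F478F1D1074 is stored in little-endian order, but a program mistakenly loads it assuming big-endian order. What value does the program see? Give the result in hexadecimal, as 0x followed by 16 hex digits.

0x74101D8F473F513D

Stored little-endian, the bytes at ascending addresses are 74 10 1D 8F 47 3F 51 3D.
Read back as big-endian, the last byte is least significant, giving 0x74101D8F473F513D.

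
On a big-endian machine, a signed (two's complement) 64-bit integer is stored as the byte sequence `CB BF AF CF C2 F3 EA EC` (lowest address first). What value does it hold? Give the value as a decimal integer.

-3765097456594588948

Big-endian: lowest address holds the most-significant byte.
The bytes are already most-significant first: 0xCBBFAFCFC2F3EAEC.
Top bit is set, so as a signed 64-bit value this is 0xCBBFAFCFC2F3EAEC − 2^64 = -3765097456594588948.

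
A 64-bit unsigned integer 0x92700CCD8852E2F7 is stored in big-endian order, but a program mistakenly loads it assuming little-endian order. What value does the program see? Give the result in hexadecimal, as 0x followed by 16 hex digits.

0xF7E25288CD0C7092

Stored big-endian, the bytes at ascending addresses are 92 70 0C CD 88 52 E2 F7.
Read back as little-endian, the first byte is least significant, giving 0xF7E25288CD0C7092.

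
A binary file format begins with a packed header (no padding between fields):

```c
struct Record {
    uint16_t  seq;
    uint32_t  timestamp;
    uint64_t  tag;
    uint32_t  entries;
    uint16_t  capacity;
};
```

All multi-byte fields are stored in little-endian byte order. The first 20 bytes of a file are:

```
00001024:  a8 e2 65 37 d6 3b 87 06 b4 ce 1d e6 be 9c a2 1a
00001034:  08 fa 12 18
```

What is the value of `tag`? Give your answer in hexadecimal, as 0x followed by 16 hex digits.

0x9CBEE61DCEB40687

`tag` follows `seq` (2 B), `timestamp` (4 B), so it starts at offset 2 + 4 = 6 and occupies 8 bytes.
Bytes at offsets 6..13: 87 06 B4 CE 1D E6 BE 9C.
Little-endian stores the least-significant byte at the lowest address.
Reassemble most-significant byte first: 9C BE E6 1D CE B4 06 87 → 0x9CBEE61DCEB40687.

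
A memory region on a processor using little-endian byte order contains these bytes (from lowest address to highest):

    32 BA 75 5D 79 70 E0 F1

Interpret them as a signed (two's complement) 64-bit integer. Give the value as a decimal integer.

Little-endian: lowest address holds the least-significant byte.
Reassemble most-significant byte first: F1 E0 70 79 5D 75 BA 32 → 0xF1E070795D75BA32.
Top bit is set, so as a signed 64-bit value this is 0xF1E070795D75BA32 − 2^64 = -1017689849224381902.

-1017689849224381902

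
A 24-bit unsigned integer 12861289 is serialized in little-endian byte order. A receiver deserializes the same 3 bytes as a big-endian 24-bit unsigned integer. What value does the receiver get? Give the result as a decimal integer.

12861289 in 24-bit hexadecimal is 0xC43F69.
Stored little-endian, the bytes at ascending addresses are 69 3F C4.
Read back as big-endian, the last byte is least significant, giving 0x693FC4.
0x693FC4 = 6897604.

6897604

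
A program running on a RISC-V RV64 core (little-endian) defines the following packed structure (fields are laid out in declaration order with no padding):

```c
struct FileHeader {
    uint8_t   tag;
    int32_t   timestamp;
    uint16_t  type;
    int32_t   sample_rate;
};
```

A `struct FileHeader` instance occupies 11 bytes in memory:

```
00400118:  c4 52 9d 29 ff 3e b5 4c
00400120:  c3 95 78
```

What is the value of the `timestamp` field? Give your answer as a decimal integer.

-14049966

`timestamp` follows `tag` (1 byte), so it starts at byte offset 1 and occupies 4 bytes.
Bytes at offsets 1..4: 52 9D 29 FF.
Little-endian stores the least-significant byte at the lowest address.
Reassemble most-significant byte first: FF 29 9D 52 → 0xFF299D52.
Top bit is set, so as a signed 32-bit value this is 0xFF299D52 − 2^32 = -14049966.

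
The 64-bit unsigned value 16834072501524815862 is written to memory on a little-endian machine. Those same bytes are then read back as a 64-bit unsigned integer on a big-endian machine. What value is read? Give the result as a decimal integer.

16834072501524815862 in 64-bit hexadecimal is 0xE99EA3BFD88EDFF6.
Stored little-endian, the bytes at ascending addresses are F6 DF 8E D8 BF A3 9E E9.
Read back as big-endian, the last byte is least significant, giving 0xF6DF8ED8BFA39EE9.
0xF6DF8ED8BFA39EE9 = 17789094114715999977.

17789094114715999977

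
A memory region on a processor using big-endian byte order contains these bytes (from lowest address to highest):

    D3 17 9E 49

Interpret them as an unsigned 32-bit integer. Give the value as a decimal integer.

3541540425

Big-endian: lowest address holds the most-significant byte.
The bytes are already most-significant first: 0xD3179E49.
0xD3179E49 = 3541540425.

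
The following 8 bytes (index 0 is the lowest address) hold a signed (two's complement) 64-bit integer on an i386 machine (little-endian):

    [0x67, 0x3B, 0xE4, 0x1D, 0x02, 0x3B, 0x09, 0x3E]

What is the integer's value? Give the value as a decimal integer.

4470168985419397991

In little-endian order the low byte comes first in memory.
Reassemble most-significant byte first: 3E 09 3B 02 1D E4 3B 67 → 0x3E093B021DE43B67.
0x3E093B021DE43B67 = 4470168985419397991.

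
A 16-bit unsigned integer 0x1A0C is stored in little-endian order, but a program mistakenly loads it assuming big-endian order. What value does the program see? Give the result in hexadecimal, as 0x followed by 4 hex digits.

0x0C1A

Stored little-endian, the bytes at ascending addresses are 0C 1A.
Read back as big-endian, the last byte is least significant, giving 0x0C1A.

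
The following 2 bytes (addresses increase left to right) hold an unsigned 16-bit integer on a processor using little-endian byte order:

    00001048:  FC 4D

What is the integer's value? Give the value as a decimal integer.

19964

Little-endian stores the least-significant byte at the lowest address.
Reassemble most-significant byte first: 4D FC → 0x4DFC.
0x4DFC = 19964.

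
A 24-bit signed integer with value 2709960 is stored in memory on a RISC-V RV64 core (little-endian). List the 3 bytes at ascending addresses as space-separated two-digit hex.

C8 59 29

2709960 in hexadecimal, padded to 24 bits, is 0x2959C8.
Split into bytes (most-significant first): 29 59 C8.
Little-endian: lowest address holds the least-significant byte.
So at ascending addresses the bytes are C8 59 29.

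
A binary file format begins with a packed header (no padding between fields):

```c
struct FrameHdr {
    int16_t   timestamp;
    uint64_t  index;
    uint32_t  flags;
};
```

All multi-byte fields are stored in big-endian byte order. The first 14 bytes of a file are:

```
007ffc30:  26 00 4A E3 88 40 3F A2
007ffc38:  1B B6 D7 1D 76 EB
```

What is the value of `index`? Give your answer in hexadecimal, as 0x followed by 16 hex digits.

`index` follows `timestamp` (2 bytes), so it starts at byte offset 2 and occupies 8 bytes.
Bytes at offsets 2..9: 4A E3 88 40 3F A2 1B B6.
Big-endian: lowest address holds the most-significant byte.
The bytes are already most-significant first: 0x4AE388403FA21BB6.

0x4AE388403FA21BB6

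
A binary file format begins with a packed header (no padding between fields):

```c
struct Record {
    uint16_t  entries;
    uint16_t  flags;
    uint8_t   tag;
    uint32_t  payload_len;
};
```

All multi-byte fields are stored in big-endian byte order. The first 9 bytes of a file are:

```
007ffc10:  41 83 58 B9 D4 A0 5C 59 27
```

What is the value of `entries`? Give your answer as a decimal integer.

`entries` is the first field, at byte offset 0, occupying 2 bytes.
Bytes at offsets 0..1: 41 83.
Big-endian: lowest address holds the most-significant byte.
The bytes are already most-significant first: 0x4183.
0x4183 = 16771.

16771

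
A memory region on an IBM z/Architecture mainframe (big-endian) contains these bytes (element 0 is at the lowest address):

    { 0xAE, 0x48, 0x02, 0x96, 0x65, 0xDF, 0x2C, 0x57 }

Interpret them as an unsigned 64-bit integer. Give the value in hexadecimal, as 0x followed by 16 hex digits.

In big-endian order the high byte comes first in memory.
The bytes are already most-significant first: 0xAE48029665DF2C57.

0xAE48029665DF2C57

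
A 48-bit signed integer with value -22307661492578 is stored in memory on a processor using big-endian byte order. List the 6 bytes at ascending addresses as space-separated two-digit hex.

Two's complement of -22307661492578 in 48 bits: 22307661492578 = 0x1449E83D3162; invert → 0xEBB617C2CE9D; add 1 → 0xEBB617C2CE9E.
Split into bytes (most-significant first): EB B6 17 C2 CE 9E.
Big-endian stores the most-significant byte at the lowest address.
So the memory order matches the most-significant-first order: EB B6 17 C2 CE 9E.

EB B6 17 C2 CE 9E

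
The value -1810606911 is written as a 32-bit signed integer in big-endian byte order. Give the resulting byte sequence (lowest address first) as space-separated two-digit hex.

94 14 54 C1

Two's complement of -1810606911 in 32 bits: 1810606911 = 0x6BEBAB3F; invert → 0x941454C0; add 1 → 0x941454C1.
Split into bytes (most-significant first): 94 14 54 C1.
Big-endian stores the most-significant byte at the lowest address.
So the memory order matches the most-significant-first order: 94 14 54 C1.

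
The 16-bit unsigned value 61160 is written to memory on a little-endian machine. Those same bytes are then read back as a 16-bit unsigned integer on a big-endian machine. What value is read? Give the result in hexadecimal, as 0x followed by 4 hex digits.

0xE8EE

61160 in 16-bit hexadecimal is 0xEEE8.
Stored little-endian, the bytes at ascending addresses are E8 EE.
Read back as big-endian, the last byte is least significant, giving 0xE8EE.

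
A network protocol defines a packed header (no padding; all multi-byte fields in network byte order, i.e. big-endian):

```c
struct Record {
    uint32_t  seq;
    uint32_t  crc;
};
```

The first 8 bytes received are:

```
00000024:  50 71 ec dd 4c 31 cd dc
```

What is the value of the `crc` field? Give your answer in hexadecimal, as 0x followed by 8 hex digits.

`crc` follows `seq` (4 bytes), so it starts at byte offset 4 and occupies 4 bytes.
Bytes at offsets 4..7: 4C 31 CD DC.
In big-endian order the high byte comes first in memory.
The bytes are already most-significant first: 0x4C31CDDC.

0x4C31CDDC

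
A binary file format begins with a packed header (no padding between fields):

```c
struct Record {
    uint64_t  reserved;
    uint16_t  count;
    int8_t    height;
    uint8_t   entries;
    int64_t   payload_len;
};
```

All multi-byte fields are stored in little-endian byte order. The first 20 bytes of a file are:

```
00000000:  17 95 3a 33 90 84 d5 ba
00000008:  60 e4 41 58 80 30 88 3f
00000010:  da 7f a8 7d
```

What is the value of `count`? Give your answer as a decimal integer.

`count` follows `reserved` (8 bytes), so it starts at byte offset 8 and occupies 2 bytes.
Bytes at offsets 8..9: 60 E4.
Little-endian stores the least-significant byte at the lowest address.
Reassemble most-significant byte first: E4 60 → 0xE460.
0xE460 = 58464.

58464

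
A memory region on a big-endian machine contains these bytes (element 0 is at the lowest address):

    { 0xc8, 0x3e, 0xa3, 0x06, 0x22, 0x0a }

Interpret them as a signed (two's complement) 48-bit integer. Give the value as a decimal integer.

-61303628094966

Big-endian: lowest address holds the most-significant byte.
The bytes are already most-significant first: 0xC83EA306220A.
Top bit is set, so as a signed 48-bit value this is 0xC83EA306220A − 2^48 = -61303628094966.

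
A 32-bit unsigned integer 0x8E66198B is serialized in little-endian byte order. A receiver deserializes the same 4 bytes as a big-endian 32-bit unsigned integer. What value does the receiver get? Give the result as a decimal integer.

Stored little-endian, the bytes at ascending addresses are 8B 19 66 8E.
Read back as big-endian, the last byte is least significant, giving 0x8B19668E.
0x8B19668E = 2333697678.

2333697678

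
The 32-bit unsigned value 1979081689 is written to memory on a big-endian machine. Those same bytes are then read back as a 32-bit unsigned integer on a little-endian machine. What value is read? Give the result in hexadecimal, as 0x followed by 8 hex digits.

0xD963F675

1979081689 in 32-bit hexadecimal is 0x75F663D9.
Stored big-endian, the bytes at ascending addresses are 75 F6 63 D9.
Read back as little-endian, the first byte is least significant, giving 0xD963F675.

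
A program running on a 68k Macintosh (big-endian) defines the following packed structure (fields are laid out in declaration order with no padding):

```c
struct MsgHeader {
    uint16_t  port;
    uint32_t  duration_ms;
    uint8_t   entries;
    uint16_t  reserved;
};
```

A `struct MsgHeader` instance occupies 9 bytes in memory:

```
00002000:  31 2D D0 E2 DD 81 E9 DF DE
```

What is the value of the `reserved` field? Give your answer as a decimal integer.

`reserved` follows `port` (2 B), `duration_ms` (4 B), `entries` (1 B), so it starts at offset 2 + 4 + 1 = 7 and occupies 2 bytes.
Bytes at offsets 7..8: DF DE.
Big-endian: lowest address holds the most-significant byte.
The bytes are already most-significant first: 0xDFDE.
0xDFDE = 57310.

57310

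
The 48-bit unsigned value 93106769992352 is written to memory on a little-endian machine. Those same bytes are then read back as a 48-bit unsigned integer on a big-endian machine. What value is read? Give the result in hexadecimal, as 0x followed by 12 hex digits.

93106769992352 in 48-bit hexadecimal is 0x54AE1BF39AA0.
Stored little-endian, the bytes at ascending addresses are A0 9A F3 1B AE 54.
Read back as big-endian, the last byte is least significant, giving 0xA09AF31BAE54.

0xA09AF31BAE54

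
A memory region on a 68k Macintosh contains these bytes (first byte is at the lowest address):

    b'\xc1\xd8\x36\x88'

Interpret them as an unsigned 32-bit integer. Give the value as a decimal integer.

3252172424

In big-endian order the high byte comes first in memory.
The bytes are already most-significant first: 0xC1D83688.
0xC1D83688 = 3252172424.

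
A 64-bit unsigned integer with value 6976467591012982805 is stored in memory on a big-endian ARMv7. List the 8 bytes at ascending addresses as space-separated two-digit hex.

60 D1 64 4F A5 5A A0 15

6976467591012982805 in hexadecimal, padded to 64 bits, is 0x60D1644FA55AA015.
Split into bytes (most-significant first): 60 D1 64 4F A5 5A A0 15.
Big-endian: lowest address holds the most-significant byte.
So the memory order matches the most-significant-first order: 60 D1 64 4F A5 5A A0 15.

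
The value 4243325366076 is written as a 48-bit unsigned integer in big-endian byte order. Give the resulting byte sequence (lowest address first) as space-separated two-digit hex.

4243325366076 in hexadecimal, padded to 48 bits, is 0x03DBF9E6AF3C.
Split into bytes (most-significant first): 03 DB F9 E6 AF 3C.
Big-endian: lowest address holds the most-significant byte.
So the memory order matches the most-significant-first order: 03 DB F9 E6 AF 3C.

03 DB F9 E6 AF 3C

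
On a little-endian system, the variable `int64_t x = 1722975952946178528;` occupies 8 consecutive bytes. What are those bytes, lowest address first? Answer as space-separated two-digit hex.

1722975952946178528 in hexadecimal, padded to 64 bits, is 0x17E93D801FE5A9E0.
Split into bytes (most-significant first): 17 E9 3D 80 1F E5 A9 E0.
Little-endian stores the least-significant byte at the lowest address.
So at ascending addresses the bytes are E0 A9 E5 1F 80 3D E9 17.

E0 A9 E5 1F 80 3D E9 17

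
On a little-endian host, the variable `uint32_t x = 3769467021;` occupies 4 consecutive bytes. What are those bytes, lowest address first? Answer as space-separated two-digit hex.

8D 80 AD E0

3769467021 in hexadecimal, padded to 32 bits, is 0xE0AD808D.
Split into bytes (most-significant first): E0 AD 80 8D.
Little-endian: lowest address holds the least-significant byte.
So at ascending addresses the bytes are 8D 80 AD E0.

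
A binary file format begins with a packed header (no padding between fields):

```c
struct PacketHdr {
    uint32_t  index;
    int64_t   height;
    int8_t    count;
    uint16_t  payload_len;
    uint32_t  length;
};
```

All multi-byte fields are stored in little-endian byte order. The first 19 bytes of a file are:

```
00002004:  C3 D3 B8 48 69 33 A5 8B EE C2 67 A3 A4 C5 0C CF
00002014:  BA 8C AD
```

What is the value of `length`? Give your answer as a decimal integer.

2911681231

`length` follows `index` (4 B), `height` (8 B), `count` (1 B), `payload_len` (2 B), so it starts at offset 4 + 8 + 1 + 2 = 15 and occupies 4 bytes.
Bytes at offsets 15..18: CF BA 8C AD.
Little-endian: lowest address holds the least-significant byte.
Reassemble most-significant byte first: AD 8C BA CF → 0xAD8CBACF.
0xAD8CBACF = 2911681231.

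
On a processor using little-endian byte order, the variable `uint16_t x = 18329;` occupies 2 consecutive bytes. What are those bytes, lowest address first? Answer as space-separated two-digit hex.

18329 in hexadecimal, padded to 16 bits, is 0x4799.
Split into bytes (most-significant first): 47 99.
Little-endian: lowest address holds the least-significant byte.
So at ascending addresses the bytes are 99 47.

99 47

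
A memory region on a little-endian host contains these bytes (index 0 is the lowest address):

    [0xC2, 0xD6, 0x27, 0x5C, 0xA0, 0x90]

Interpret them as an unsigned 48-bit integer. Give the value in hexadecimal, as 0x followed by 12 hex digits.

0x90A05C27D6C2

Little-endian: lowest address holds the least-significant byte.
Reassemble most-significant byte first: 90 A0 5C 27 D6 C2 → 0x90A05C27D6C2.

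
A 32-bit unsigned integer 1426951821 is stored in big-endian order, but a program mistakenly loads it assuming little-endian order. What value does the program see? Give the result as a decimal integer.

1426951821 in 32-bit hexadecimal is 0x550D8E8D.
Stored big-endian, the bytes at ascending addresses are 55 0D 8E 8D.
Read back as little-endian, the first byte is least significant, giving 0x8D8E0D55.
0x8D8E0D55 = 2374896981.

2374896981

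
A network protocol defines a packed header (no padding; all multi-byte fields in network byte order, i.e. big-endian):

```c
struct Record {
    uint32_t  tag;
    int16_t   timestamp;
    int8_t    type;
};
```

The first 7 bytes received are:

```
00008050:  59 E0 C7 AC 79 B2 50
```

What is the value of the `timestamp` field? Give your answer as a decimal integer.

`timestamp` follows `tag` (4 bytes), so it starts at byte offset 4 and occupies 2 bytes.
Bytes at offsets 4..5: 79 B2.
In big-endian order the high byte comes first in memory.
The bytes are already most-significant first: 0x79B2.
0x79B2 = 31154.

31154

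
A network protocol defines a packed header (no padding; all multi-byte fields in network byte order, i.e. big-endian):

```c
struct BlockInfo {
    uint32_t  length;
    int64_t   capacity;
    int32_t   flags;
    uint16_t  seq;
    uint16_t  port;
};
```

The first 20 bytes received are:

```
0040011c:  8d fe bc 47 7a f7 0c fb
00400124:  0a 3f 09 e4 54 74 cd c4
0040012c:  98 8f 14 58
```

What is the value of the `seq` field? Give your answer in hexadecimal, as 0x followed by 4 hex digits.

0x988F

`seq` follows `length` (4 B), `capacity` (8 B), `flags` (4 B), so it starts at offset 4 + 8 + 4 = 16 and occupies 2 bytes.
Bytes at offsets 16..17: 98 8F.
In big-endian order the high byte comes first in memory.
The bytes are already most-significant first: 0x988F.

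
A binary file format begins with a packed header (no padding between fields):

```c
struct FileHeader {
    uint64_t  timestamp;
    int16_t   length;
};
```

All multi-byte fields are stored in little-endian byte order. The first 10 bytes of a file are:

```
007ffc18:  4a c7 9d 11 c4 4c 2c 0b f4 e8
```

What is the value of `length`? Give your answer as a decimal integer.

-5900

`length` follows `timestamp` (8 bytes), so it starts at byte offset 8 and occupies 2 bytes.
Bytes at offsets 8..9: F4 E8.
Little-endian: lowest address holds the least-significant byte.
Reassemble most-significant byte first: E8 F4 → 0xE8F4.
Top bit is set, so as a signed 16-bit value this is 0xE8F4 − 2^16 = -5900.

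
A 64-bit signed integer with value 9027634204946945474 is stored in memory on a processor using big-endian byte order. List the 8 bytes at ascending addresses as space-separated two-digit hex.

7D 48 99 7A 9C 07 55 C2

9027634204946945474 in hexadecimal, padded to 64 bits, is 0x7D48997A9C0755C2.
Split into bytes (most-significant first): 7D 48 99 7A 9C 07 55 C2.
Big-endian: lowest address holds the most-significant byte.
So the memory order matches the most-significant-first order: 7D 48 99 7A 9C 07 55 C2.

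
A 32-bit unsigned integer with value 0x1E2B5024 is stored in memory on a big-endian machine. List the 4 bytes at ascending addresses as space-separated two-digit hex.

1E 2B 50 24

Split into bytes (most-significant first): 1E 2B 50 24.
Big-endian: lowest address holds the most-significant byte.
So the memory order matches the most-significant-first order: 1E 2B 50 24.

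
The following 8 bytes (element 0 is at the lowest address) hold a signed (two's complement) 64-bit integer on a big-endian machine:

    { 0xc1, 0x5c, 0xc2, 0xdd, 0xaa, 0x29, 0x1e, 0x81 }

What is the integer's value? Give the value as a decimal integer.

-4513518469233697151

Big-endian stores the most-significant byte at the lowest address.
The bytes are already most-significant first: 0xC15CC2DDAA291E81.
Top bit is set, so as a signed 64-bit value this is 0xC15CC2DDAA291E81 − 2^64 = -4513518469233697151.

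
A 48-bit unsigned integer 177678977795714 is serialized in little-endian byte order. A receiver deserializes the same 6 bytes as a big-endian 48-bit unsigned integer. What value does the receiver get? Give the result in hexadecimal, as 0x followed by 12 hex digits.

177678977795714 in 48-bit hexadecimal is 0xA1991C5B0682.
Stored little-endian, the bytes at ascending addresses are 82 06 5B 1C 99 A1.
Read back as big-endian, the last byte is least significant, giving 0x82065B1C99A1.

0x82065B1C99A1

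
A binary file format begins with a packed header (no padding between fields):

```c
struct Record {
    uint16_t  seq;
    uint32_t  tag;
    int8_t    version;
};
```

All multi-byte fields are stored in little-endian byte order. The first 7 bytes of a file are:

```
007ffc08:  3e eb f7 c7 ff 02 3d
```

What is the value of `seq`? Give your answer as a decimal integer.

`seq` is the first field, at byte offset 0, occupying 2 bytes.
Bytes at offsets 0..1: 3E EB.
Little-endian: lowest address holds the least-significant byte.
Reassemble most-significant byte first: EB 3E → 0xEB3E.
0xEB3E = 60222.

60222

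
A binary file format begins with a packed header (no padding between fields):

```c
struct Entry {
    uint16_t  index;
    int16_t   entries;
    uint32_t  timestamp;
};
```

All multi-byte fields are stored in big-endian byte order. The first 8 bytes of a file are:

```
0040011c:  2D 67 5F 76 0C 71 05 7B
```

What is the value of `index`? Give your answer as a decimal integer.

11623

`index` is the first field, at byte offset 0, occupying 2 bytes.
Bytes at offsets 0..1: 2D 67.
Big-endian: lowest address holds the most-significant byte.
The bytes are already most-significant first: 0x2D67.
0x2D67 = 11623.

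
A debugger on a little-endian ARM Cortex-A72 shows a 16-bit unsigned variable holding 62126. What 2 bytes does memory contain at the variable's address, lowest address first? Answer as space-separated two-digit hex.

AE F2

62126 in hexadecimal, padded to 16 bits, is 0xF2AE.
Split into bytes (most-significant first): F2 AE.
Little-endian stores the least-significant byte at the lowest address.
So at ascending addresses the bytes are AE F2.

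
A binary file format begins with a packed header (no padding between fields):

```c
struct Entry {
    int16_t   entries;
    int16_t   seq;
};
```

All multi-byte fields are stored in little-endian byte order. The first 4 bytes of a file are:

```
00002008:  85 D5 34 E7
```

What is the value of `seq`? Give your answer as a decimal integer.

`seq` follows `entries` (2 bytes), so it starts at byte offset 2 and occupies 2 bytes.
Bytes at offsets 2..3: 34 E7.
Little-endian: lowest address holds the least-significant byte.
Reassemble most-significant byte first: E7 34 → 0xE734.
Top bit is set, so as a signed 16-bit value this is 0xE734 − 2^16 = -6348.

-6348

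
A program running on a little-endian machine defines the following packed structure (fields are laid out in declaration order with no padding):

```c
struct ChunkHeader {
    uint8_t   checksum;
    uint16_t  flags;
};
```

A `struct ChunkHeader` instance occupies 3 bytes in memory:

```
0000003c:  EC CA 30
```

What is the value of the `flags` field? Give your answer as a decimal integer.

`flags` follows `checksum` (1 byte), so it starts at byte offset 1 and occupies 2 bytes.
Bytes at offsets 1..2: CA 30.
Little-endian: lowest address holds the least-significant byte.
Reassemble most-significant byte first: 30 CA → 0x30CA.
0x30CA = 12490.

12490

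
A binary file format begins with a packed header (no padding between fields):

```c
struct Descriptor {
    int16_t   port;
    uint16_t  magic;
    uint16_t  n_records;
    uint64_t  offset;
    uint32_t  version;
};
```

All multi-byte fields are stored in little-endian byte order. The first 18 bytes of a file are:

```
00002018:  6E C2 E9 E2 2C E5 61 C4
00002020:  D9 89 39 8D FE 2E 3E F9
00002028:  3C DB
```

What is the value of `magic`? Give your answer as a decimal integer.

58089

`magic` follows `port` (2 bytes), so it starts at byte offset 2 and occupies 2 bytes.
Bytes at offsets 2..3: E9 E2.
Little-endian: lowest address holds the least-significant byte.
Reassemble most-significant byte first: E2 E9 → 0xE2E9.
0xE2E9 = 58089.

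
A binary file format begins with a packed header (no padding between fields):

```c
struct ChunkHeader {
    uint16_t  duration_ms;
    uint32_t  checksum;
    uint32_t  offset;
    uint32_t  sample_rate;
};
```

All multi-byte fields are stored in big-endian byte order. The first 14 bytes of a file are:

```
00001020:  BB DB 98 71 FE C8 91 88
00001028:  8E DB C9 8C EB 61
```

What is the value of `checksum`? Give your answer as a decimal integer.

2557607624

`checksum` follows `duration_ms` (2 bytes), so it starts at byte offset 2 and occupies 4 bytes.
Bytes at offsets 2..5: 98 71 FE C8.
Big-endian stores the most-significant byte at the lowest address.
The bytes are already most-significant first: 0x9871FEC8.
0x9871FEC8 = 2557607624.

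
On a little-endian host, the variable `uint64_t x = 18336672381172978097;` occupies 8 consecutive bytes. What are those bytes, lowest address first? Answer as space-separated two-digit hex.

18336672381172978097 in hexadecimal, padded to 64 bits, is 0xFE78F260FA8811B1.
Split into bytes (most-significant first): FE 78 F2 60 FA 88 11 B1.
In little-endian order the low byte comes first in memory.
So at ascending addresses the bytes are B1 11 88 FA 60 F2 78 FE.

B1 11 88 FA 60 F2 78 FE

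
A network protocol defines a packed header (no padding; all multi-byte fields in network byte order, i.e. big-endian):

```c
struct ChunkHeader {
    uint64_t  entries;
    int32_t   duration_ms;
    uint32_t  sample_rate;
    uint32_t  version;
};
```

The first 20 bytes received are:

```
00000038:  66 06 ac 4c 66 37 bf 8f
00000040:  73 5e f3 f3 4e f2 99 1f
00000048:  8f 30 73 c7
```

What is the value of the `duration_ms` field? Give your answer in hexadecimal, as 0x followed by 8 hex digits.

`duration_ms` follows `entries` (8 bytes), so it starts at byte offset 8 and occupies 4 bytes.
Bytes at offsets 8..11: 73 5E F3 F3.
In big-endian order the high byte comes first in memory.
The bytes are already most-significant first: 0x735EF3F3.

0x735EF3F3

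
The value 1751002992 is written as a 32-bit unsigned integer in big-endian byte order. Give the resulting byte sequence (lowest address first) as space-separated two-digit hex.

68 5E 2F 70

1751002992 in hexadecimal, padded to 32 bits, is 0x685E2F70.
Split into bytes (most-significant first): 68 5E 2F 70.
Big-endian stores the most-significant byte at the lowest address.
So the memory order matches the most-significant-first order: 68 5E 2F 70.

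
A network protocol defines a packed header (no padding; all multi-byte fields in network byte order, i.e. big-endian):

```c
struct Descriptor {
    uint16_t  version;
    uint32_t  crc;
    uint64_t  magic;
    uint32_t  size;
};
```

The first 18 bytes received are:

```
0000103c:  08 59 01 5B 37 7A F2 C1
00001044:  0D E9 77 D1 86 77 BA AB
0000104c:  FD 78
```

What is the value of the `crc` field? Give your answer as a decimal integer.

22755194

`crc` follows `version` (2 bytes), so it starts at byte offset 2 and occupies 4 bytes.
Bytes at offsets 2..5: 01 5B 37 7A.
Big-endian: lowest address holds the most-significant byte.
The bytes are already most-significant first: 0x015B377A.
0x015B377A = 22755194.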